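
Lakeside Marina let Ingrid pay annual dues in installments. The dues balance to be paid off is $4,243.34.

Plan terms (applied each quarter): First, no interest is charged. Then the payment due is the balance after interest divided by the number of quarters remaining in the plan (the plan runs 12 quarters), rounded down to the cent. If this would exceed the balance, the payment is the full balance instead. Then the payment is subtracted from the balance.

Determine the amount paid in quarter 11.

$353.62

Quarter 1: $4,243.34 − $353.61 → $3,889.73
Quarter 2: $3,889.73 − $353.61 → $3,536.12
Quarter 3: $3,536.12 − $353.61 → $3,182.51
Quarter 4: $3,182.51 − $353.61 → $2,828.90
Quarter 5: $2,828.90 − $353.61 → $2,475.29
Quarter 6: $2,475.29 − $353.61 → $2,121.68
Quarter 7: $2,121.68 − $353.61 → $1,768.07
Quarter 8: $1,768.07 − $353.61 → $1,414.46
Quarter 9: $1,414.46 − $353.61 → $1,060.85
Quarter 10: $1,060.85 − $353.61 → $707.24
Quarter 11: $707.24 − $353.62 → $353.62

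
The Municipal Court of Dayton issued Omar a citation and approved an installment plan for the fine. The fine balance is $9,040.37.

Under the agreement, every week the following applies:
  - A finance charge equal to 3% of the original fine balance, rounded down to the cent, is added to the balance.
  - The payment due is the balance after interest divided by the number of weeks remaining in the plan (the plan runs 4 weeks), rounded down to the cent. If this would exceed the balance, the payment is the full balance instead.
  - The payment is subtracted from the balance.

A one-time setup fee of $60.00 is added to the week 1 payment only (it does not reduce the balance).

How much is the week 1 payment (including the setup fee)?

$2,387.89

Week 1: $9,040.37 +$271.21 interest = $9,311.58; pay $2,327.89 (+ $60.00 fee) → $6,983.69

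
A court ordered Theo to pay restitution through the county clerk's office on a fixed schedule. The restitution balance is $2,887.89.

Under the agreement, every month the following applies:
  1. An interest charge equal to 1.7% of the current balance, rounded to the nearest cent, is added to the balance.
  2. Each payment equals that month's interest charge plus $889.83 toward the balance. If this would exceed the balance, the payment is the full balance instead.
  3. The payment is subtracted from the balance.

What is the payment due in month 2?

$923.80

Month 1: $2,887.89 +$49.09 interest = $2,936.98; pay $938.92 → $1,998.06
Month 2: $1,998.06 +$33.97 interest = $2,032.03; pay $923.80 → $1,108.23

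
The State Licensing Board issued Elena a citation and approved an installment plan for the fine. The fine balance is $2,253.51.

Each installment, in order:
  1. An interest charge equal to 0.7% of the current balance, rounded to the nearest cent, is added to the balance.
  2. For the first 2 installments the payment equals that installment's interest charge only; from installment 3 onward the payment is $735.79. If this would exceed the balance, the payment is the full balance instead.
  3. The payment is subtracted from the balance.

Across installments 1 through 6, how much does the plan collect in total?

Installment 1: opening $2,253.51; interest $15.77 → $2,269.28; payment $15.77; balance $2,253.51
Installment 2: opening $2,253.51; interest $15.77 → $2,269.28; payment $15.77; balance $2,253.51
Installment 3: opening $2,253.51; interest $15.77 → $2,269.28; payment $735.79; balance $1,533.49
Installment 4: opening $1,533.49; interest $10.73 → $1,544.22; payment $735.79; balance $808.43
Installment 5: opening $808.43; interest $5.66 → $814.09; payment $735.79; balance $78.30
Installment 6: opening $78.30; interest $0.55 → $78.85; payment $78.85; balance $0.00
Total paid: $2,317.76

$2,317.76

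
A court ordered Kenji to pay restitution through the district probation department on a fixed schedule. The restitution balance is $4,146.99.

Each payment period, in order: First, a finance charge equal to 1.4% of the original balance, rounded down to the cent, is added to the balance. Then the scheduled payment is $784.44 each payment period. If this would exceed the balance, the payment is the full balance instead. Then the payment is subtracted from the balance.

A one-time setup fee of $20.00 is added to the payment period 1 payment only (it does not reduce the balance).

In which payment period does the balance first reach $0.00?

6

# | Opening | Interest | Payment | Fee | End bal
1 | $4,146.99 | $58.05 | $784.44 | $20.00 | $3,420.60
2 | $3,420.60 | $58.05 | $784.44 | — | $2,694.21
3 | $2,694.21 | $58.05 | $784.44 | — | $1,967.82
4 | $1,967.82 | $58.05 | $784.44 | — | $1,241.43
5 | $1,241.43 | $58.05 | $784.44 | — | $515.04
6 | $515.04 | $58.05 | $573.09 | — | $0.00
Balance reaches $0.00 in payment period 6.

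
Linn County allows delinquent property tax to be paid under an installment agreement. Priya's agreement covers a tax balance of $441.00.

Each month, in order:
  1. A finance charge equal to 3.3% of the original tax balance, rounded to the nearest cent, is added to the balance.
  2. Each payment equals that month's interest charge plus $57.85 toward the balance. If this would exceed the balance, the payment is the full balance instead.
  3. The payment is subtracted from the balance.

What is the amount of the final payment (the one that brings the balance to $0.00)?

$50.60

Month 1: opening $441.00; interest $14.55 → $455.55; payment $72.40; balance $383.15
Month 2: opening $383.15; interest $14.55 → $397.70; payment $72.40; balance $325.30
Month 3: opening $325.30; interest $14.55 → $339.85; payment $72.40; balance $267.45
Month 4: opening $267.45; interest $14.55 → $282.00; payment $72.40; balance $209.60
Month 5: opening $209.60; interest $14.55 → $224.15; payment $72.40; balance $151.75
Month 6: opening $151.75; interest $14.55 → $166.30; payment $72.40; balance $93.90
Month 7: opening $93.90; interest $14.55 → $108.45; payment $72.40; balance $36.05
Month 8: opening $36.05; interest $14.55 → $50.60; payment $50.60; balance $0.00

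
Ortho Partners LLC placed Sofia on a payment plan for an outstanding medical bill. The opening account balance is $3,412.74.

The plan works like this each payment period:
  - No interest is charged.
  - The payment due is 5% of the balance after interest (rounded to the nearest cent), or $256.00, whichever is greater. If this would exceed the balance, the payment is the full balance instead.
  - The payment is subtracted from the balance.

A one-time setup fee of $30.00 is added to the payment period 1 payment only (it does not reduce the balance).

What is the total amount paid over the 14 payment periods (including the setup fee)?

Payment period 1: opening $3,412.74; payment $256.00 (+ $30.00 fee); balance $3,156.74
Payment period 2: opening $3,156.74; payment $256.00; balance $2,900.74
Payment period 3: opening $2,900.74; payment $256.00; balance $2,644.74
Payment period 4: opening $2,644.74; payment $256.00; balance $2,388.74
Payment period 5: opening $2,388.74; payment $256.00; balance $2,132.74
Payment period 6: opening $2,132.74; payment $256.00; balance $1,876.74
Payment period 7: opening $1,876.74; payment $256.00; balance $1,620.74
Payment period 8: opening $1,620.74; payment $256.00; balance $1,364.74
Payment period 9: opening $1,364.74; payment $256.00; balance $1,108.74
Payment period 10: opening $1,108.74; payment $256.00; balance $852.74
Payment period 11: opening $852.74; payment $256.00; balance $596.74
Payment period 12: opening $596.74; payment $256.00; balance $340.74
Payment period 13: opening $340.74; payment $256.00; balance $84.74
Payment period 14: opening $84.74; payment $84.74; balance $0.00
Total paid: $3,442.74

$3,442.74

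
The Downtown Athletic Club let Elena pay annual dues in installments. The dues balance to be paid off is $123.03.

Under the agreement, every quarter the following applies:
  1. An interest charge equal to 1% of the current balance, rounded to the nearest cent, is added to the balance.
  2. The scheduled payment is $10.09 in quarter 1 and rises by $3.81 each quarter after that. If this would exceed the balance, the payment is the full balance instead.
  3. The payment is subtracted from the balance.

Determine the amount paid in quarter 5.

# | Opening | Interest | Payment | End bal
1 | $123.03 | $1.23 | $10.09 | $114.17
2 | $114.17 | $1.14 | $13.90 | $101.41
3 | $101.41 | $1.01 | $17.71 | $84.71
4 | $84.71 | $0.85 | $21.52 | $64.04
5 | $64.04 | $0.64 | $25.33 | $39.35

$25.33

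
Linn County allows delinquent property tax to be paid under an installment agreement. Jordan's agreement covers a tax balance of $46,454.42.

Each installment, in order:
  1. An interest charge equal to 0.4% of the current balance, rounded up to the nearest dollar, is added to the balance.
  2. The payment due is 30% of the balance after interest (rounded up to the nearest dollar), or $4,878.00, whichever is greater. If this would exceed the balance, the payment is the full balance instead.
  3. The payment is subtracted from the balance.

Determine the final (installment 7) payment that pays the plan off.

Installment 1: $46,454.42 +$186.00 interest = $46,640.42; pay $13,993.00 → $32,647.42
Installment 2: $32,647.42 +$131.00 interest = $32,778.42; pay $9,834.00 → $22,944.42
Installment 3: $22,944.42 +$92.00 interest = $23,036.42; pay $6,911.00 → $16,125.42
Installment 4: $16,125.42 +$65.00 interest = $16,190.42; pay $4,878.00 → $11,312.42
Installment 5: $11,312.42 +$46.00 interest = $11,358.42; pay $4,878.00 → $6,480.42
Installment 6: $6,480.42 +$26.00 interest = $6,506.42; pay $4,878.00 → $1,628.42
Installment 7: $1,628.42 +$7.00 interest = $1,635.42; pay $1,635.42 → $0.00

$1,635.42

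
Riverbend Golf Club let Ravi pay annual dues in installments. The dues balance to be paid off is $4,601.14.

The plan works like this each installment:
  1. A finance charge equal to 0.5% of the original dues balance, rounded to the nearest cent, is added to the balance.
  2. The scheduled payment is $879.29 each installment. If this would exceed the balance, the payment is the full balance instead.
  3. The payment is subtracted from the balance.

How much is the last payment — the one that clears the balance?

Installment 1: opening $4,601.14; interest $23.01 → $4,624.15; payment $879.29; balance $3,744.86
Installment 2: opening $3,744.86; interest $23.01 → $3,767.87; payment $879.29; balance $2,888.58
Installment 3: opening $2,888.58; interest $23.01 → $2,911.59; payment $879.29; balance $2,032.30
Installment 4: opening $2,032.30; interest $23.01 → $2,055.31; payment $879.29; balance $1,176.02
Installment 5: opening $1,176.02; interest $23.01 → $1,199.03; payment $879.29; balance $319.74
Installment 6: opening $319.74; interest $23.01 → $342.75; payment $342.75; balance $0.00

$342.75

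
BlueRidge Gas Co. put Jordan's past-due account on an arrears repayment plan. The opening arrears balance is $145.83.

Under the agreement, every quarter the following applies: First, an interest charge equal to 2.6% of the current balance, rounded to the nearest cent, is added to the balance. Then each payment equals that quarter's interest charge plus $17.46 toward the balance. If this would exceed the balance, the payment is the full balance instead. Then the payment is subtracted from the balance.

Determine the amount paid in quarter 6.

$18.98

Quarter 1: $145.83 +$3.79 interest = $149.62; pay $21.25 → $128.37
Quarter 2: $128.37 +$3.34 interest = $131.71; pay $20.80 → $110.91
Quarter 3: $110.91 +$2.88 interest = $113.79; pay $20.34 → $93.45
Quarter 4: $93.45 +$2.43 interest = $95.88; pay $19.89 → $75.99
Quarter 5: $75.99 +$1.98 interest = $77.97; pay $19.44 → $58.53
Quarter 6: $58.53 +$1.52 interest = $60.05; pay $18.98 → $41.07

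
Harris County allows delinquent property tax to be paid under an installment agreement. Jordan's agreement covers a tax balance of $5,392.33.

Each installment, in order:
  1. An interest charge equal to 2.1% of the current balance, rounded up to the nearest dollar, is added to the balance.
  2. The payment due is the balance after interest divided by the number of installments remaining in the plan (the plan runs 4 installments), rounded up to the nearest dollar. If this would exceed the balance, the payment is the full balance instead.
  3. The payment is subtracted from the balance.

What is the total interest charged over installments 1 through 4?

$292.00

Installment 1: $5,392.33 +$114.00 interest = $5,506.33; pay $1,377.00 → $4,129.33
Installment 2: $4,129.33 +$87.00 interest = $4,216.33; pay $1,406.00 → $2,810.33
Installment 3: $2,810.33 +$60.00 interest = $2,870.33; pay $1,436.00 → $1,434.33
Installment 4: $1,434.33 +$31.00 interest = $1,465.33; pay $1,465.33 → $0.00
Total interest: $114.00 + $87.00 + $60.00 + $31.00 = $292.00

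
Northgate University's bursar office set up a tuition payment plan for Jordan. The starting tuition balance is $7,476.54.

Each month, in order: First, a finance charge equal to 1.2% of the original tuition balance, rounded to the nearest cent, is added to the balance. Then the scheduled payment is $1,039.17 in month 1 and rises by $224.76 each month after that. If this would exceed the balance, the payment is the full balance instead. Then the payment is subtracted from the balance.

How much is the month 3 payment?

Month 1: opening $7,476.54; interest $89.72 → $7,566.26; payment $1,039.17; balance $6,527.09
Month 2: opening $6,527.09; interest $89.72 → $6,616.81; payment $1,263.93; balance $5,352.88
Month 3: opening $5,352.88; interest $89.72 → $5,442.60; payment $1,488.69; balance $3,953.91

$1,488.69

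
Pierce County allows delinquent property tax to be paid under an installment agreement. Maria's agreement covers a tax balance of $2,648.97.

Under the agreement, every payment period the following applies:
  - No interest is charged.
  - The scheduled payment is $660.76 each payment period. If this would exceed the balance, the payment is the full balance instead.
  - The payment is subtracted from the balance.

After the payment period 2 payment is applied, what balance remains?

Payment period 1: $2,648.97 − $660.76 → $1,988.21
Payment period 2: $1,988.21 − $660.76 → $1,327.45

$1,327.45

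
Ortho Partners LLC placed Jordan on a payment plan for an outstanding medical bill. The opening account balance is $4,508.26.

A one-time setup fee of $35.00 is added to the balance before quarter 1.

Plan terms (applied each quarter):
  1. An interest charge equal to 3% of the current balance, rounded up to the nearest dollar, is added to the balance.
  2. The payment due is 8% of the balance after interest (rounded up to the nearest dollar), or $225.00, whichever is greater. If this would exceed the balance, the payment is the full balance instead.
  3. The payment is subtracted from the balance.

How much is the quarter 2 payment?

$355.00

# | Opening | Interest | Payment | End bal
1 | $4,543.26 | $137.00 | $375.00 | $4,305.26
2 | $4,305.26 | $130.00 | $355.00 | $4,080.26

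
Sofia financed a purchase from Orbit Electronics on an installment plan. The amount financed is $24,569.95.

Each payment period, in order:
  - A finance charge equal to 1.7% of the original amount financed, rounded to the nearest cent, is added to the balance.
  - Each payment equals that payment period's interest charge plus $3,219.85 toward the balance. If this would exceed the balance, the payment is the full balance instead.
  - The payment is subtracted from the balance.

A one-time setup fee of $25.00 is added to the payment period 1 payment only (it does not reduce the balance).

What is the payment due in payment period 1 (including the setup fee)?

Payment period 1: opening $24,569.95; interest $417.69 → $24,987.64; payment $3,637.54 (+ $25.00 fee); balance $21,350.10

$3,662.54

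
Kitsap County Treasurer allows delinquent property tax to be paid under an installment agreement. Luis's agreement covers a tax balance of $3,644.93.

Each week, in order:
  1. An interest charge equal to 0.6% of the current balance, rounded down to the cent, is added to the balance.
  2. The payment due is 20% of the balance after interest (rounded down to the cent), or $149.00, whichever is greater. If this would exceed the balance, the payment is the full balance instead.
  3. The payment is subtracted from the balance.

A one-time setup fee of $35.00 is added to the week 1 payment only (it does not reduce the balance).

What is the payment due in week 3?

Week 1: opening $3,644.93; interest $21.86 → $3,666.79; payment $733.35 (+ $35.00 fee); balance $2,933.44
Week 2: opening $2,933.44; interest $17.60 → $2,951.04; payment $590.20; balance $2,360.84
Week 3: opening $2,360.84; interest $14.16 → $2,375.00; payment $475.00; balance $1,900.00

$475.00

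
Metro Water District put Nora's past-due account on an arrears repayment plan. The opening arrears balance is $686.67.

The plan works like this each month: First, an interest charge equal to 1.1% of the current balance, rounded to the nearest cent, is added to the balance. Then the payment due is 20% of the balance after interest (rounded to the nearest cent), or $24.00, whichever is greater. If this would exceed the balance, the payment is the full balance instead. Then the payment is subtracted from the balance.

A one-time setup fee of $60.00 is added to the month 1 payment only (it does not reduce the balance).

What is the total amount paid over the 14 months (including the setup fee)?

Month 1: opening $686.67; interest $7.55 → $694.22; payment $138.84 (+ $60.00 fee); balance $555.38
Month 2: opening $555.38; interest $6.11 → $561.49; payment $112.30; balance $449.19
Month 3: opening $449.19; interest $4.94 → $454.13; payment $90.83; balance $363.30
Month 4: opening $363.30; interest $4.00 → $367.30; payment $73.46; balance $293.84
Month 5: opening $293.84; interest $3.23 → $297.07; payment $59.41; balance $237.66
Month 6: opening $237.66; interest $2.61 → $240.27; payment $48.05; balance $192.22
Month 7: opening $192.22; interest $2.11 → $194.33; payment $38.87; balance $155.46
Month 8: opening $155.46; interest $1.71 → $157.17; payment $31.43; balance $125.74
Month 9: opening $125.74; interest $1.38 → $127.12; payment $25.42; balance $101.70
Month 10: opening $101.70; interest $1.12 → $102.82; payment $24.00; balance $78.82
Month 11: opening $78.82; interest $0.87 → $79.69; payment $24.00; balance $55.69
Month 12: opening $55.69; interest $0.61 → $56.30; payment $24.00; balance $32.30
Month 13: opening $32.30; interest $0.36 → $32.66; payment $24.00; balance $8.66
Month 14: opening $8.66; interest $0.10 → $8.76; payment $8.76; balance $0.00
Total paid: $783.37

$783.37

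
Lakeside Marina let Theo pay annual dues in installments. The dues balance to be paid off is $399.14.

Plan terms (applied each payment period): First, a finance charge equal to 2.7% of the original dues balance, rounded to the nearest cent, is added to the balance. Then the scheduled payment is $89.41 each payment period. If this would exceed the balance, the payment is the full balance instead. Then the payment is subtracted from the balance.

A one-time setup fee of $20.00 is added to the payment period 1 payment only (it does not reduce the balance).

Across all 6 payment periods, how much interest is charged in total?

Payment period 1: opening $399.14; interest $10.78 → $409.92; payment $89.41 (+ $20.00 fee); balance $320.51
Payment period 2: opening $320.51; interest $10.78 → $331.29; payment $89.41; balance $241.88
Payment period 3: opening $241.88; interest $10.78 → $252.66; payment $89.41; balance $163.25
Payment period 4: opening $163.25; interest $10.78 → $174.03; payment $89.41; balance $84.62
Payment period 5: opening $84.62; interest $10.78 → $95.40; payment $89.41; balance $5.99
Payment period 6: opening $5.99; interest $10.78 → $16.77; payment $16.77; balance $0.00
Total interest: $10.78 + $10.78 + $10.78 + $10.78 + $10.78 + $10.78 = $64.68

$64.68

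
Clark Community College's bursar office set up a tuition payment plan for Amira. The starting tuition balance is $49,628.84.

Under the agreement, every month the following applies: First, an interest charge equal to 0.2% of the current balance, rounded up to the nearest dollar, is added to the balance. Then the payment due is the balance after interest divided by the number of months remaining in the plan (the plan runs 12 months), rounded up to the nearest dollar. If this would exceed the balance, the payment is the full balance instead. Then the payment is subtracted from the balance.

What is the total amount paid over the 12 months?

Month 1: opening $49,628.84; interest $100.00 → $49,728.84; payment $4,145.00; balance $45,583.84
Month 2: opening $45,583.84; interest $92.00 → $45,675.84; payment $4,153.00; balance $41,522.84
Month 3: opening $41,522.84; interest $84.00 → $41,606.84; payment $4,161.00; balance $37,445.84
Month 4: opening $37,445.84; interest $75.00 → $37,520.84; payment $4,169.00; balance $33,351.84
Month 5: opening $33,351.84; interest $67.00 → $33,418.84; payment $4,178.00; balance $29,240.84
Month 6: opening $29,240.84; interest $59.00 → $29,299.84; payment $4,186.00; balance $25,113.84
Month 7: opening $25,113.84; interest $51.00 → $25,164.84; payment $4,195.00; balance $20,969.84
Month 8: opening $20,969.84; interest $42.00 → $21,011.84; payment $4,203.00; balance $16,808.84
Month 9: opening $16,808.84; interest $34.00 → $16,842.84; payment $4,211.00; balance $12,631.84
Month 10: opening $12,631.84; interest $26.00 → $12,657.84; payment $4,220.00; balance $8,437.84
Month 11: opening $8,437.84; interest $17.00 → $8,454.84; payment $4,228.00; balance $4,226.84
Month 12: opening $4,226.84; interest $9.00 → $4,235.84; payment $4,235.84; balance $0.00
Total paid: $50,284.84

$50,284.84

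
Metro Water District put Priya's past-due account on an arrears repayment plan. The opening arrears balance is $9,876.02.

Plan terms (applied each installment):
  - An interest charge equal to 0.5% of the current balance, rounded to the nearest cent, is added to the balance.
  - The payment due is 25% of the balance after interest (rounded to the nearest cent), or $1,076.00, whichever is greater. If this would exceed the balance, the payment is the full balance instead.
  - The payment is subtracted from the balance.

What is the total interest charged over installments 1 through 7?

# | Opening | Interest | Payment | End bal
1 | $9,876.02 | $49.38 | $2,481.35 | $7,444.05
2 | $7,444.05 | $37.22 | $1,870.32 | $5,610.95
3 | $5,610.95 | $28.05 | $1,409.75 | $4,229.25
4 | $4,229.25 | $21.15 | $1,076.00 | $3,174.40
5 | $3,174.40 | $15.87 | $1,076.00 | $2,114.27
6 | $2,114.27 | $10.57 | $1,076.00 | $1,048.84
7 | $1,048.84 | $5.24 | $1,054.08 | $0.00
Total interest: $49.38 + $37.22 + $28.05 + $21.15 + $15.87 + $10.57 + $5.24 = $167.48

$167.48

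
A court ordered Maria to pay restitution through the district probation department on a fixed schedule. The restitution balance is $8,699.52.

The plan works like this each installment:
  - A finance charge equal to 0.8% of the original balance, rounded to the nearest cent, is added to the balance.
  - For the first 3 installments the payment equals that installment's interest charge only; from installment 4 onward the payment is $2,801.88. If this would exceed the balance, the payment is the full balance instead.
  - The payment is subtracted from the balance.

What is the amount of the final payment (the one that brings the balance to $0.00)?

Installment 1: opening $8,699.52; interest $69.60 → $8,769.12; payment $69.60; balance $8,699.52
Installment 2: opening $8,699.52; interest $69.60 → $8,769.12; payment $69.60; balance $8,699.52
Installment 3: opening $8,699.52; interest $69.60 → $8,769.12; payment $69.60; balance $8,699.52
Installment 4: opening $8,699.52; interest $69.60 → $8,769.12; payment $2,801.88; balance $5,967.24
Installment 5: opening $5,967.24; interest $69.60 → $6,036.84; payment $2,801.88; balance $3,234.96
Installment 6: opening $3,234.96; interest $69.60 → $3,304.56; payment $2,801.88; balance $502.68
Installment 7: opening $502.68; interest $69.60 → $572.28; payment $572.28; balance $0.00

$572.28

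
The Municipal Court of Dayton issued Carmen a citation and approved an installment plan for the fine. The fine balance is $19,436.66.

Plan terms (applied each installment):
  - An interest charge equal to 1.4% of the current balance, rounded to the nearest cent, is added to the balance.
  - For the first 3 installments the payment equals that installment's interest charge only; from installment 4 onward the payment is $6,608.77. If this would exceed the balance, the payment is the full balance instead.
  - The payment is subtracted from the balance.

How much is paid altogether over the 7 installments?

$20,804.17

Installment 1: $19,436.66 +$272.11 interest = $19,708.77; pay $272.11 → $19,436.66
Installment 2: $19,436.66 +$272.11 interest = $19,708.77; pay $272.11 → $19,436.66
Installment 3: $19,436.66 +$272.11 interest = $19,708.77; pay $272.11 → $19,436.66
Installment 4: $19,436.66 +$272.11 interest = $19,708.77; pay $6,608.77 → $13,100.00
Installment 5: $13,100.00 +$183.40 interest = $13,283.40; pay $6,608.77 → $6,674.63
Installment 6: $6,674.63 +$93.44 interest = $6,768.07; pay $6,608.77 → $159.30
Installment 7: $159.30 +$2.23 interest = $161.53; pay $161.53 → $0.00
Total paid: $20,804.17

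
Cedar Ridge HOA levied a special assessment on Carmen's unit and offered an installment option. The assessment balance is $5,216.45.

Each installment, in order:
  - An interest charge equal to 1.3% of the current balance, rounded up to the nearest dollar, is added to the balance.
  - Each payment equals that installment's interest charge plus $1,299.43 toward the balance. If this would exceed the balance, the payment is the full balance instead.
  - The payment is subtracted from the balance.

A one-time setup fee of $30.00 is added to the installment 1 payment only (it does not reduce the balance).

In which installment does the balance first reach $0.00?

# | Opening | Interest | Payment | Fee | End bal
1 | $5,216.45 | $68.00 | $1,367.43 | $30.00 | $3,917.02
2 | $3,917.02 | $51.00 | $1,350.43 | — | $2,617.59
3 | $2,617.59 | $35.00 | $1,334.43 | — | $1,318.16
4 | $1,318.16 | $18.00 | $1,317.43 | — | $18.73
5 | $18.73 | $1.00 | $19.73 | — | $0.00
Balance reaches $0.00 in installment 5.

5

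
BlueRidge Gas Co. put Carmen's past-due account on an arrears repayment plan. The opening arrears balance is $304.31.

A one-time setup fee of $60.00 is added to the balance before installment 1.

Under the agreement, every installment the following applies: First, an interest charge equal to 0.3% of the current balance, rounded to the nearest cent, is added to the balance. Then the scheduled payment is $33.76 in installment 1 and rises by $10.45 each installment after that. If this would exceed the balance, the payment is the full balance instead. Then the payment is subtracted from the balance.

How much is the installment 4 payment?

Installment 1: $364.31 +$1.09 interest = $365.40; pay $33.76 → $331.64
Installment 2: $331.64 +$0.99 interest = $332.63; pay $44.21 → $288.42
Installment 3: $288.42 +$0.87 interest = $289.29; pay $54.66 → $234.63
Installment 4: $234.63 +$0.70 interest = $235.33; pay $65.11 → $170.22

$65.11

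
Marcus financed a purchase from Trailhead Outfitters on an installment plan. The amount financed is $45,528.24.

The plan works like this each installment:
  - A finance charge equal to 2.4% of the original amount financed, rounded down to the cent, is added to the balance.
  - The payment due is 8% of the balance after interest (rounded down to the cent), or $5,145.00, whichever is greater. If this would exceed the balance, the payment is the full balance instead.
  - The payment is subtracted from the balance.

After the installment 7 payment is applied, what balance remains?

$17,161.93

Installment 1: opening $45,528.24; interest $1,092.67 → $46,620.91; payment $5,145.00; balance $41,475.91
Installment 2: opening $41,475.91; interest $1,092.67 → $42,568.58; payment $5,145.00; balance $37,423.58
Installment 3: opening $37,423.58; interest $1,092.67 → $38,516.25; payment $5,145.00; balance $33,371.25
Installment 4: opening $33,371.25; interest $1,092.67 → $34,463.92; payment $5,145.00; balance $29,318.92
Installment 5: opening $29,318.92; interest $1,092.67 → $30,411.59; payment $5,145.00; balance $25,266.59
Installment 6: opening $25,266.59; interest $1,092.67 → $26,359.26; payment $5,145.00; balance $21,214.26
Installment 7: opening $21,214.26; interest $1,092.67 → $22,306.93; payment $5,145.00; balance $17,161.93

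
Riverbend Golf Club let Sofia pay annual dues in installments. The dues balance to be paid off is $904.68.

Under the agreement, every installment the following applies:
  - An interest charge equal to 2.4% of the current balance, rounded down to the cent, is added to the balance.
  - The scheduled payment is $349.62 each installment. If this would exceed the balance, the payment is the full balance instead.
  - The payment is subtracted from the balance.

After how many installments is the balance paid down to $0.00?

Installment 1: opening $904.68; interest $21.71 → $926.39; payment $349.62; balance $576.77
Installment 2: opening $576.77; interest $13.84 → $590.61; payment $349.62; balance $240.99
Installment 3: opening $240.99; interest $5.78 → $246.77; payment $246.77; balance $0.00
Balance reaches $0.00 in installment 3.

3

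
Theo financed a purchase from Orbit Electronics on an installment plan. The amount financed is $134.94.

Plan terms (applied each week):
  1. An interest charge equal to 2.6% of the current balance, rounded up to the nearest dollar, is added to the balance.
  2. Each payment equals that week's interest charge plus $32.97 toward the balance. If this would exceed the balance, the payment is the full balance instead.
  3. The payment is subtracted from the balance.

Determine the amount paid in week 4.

$33.97

Week 1: opening $134.94; interest $4.00 → $138.94; payment $36.97; balance $101.97
Week 2: opening $101.97; interest $3.00 → $104.97; payment $35.97; balance $69.00
Week 3: opening $69.00; interest $2.00 → $71.00; payment $34.97; balance $36.03
Week 4: opening $36.03; interest $1.00 → $37.03; payment $33.97; balance $3.06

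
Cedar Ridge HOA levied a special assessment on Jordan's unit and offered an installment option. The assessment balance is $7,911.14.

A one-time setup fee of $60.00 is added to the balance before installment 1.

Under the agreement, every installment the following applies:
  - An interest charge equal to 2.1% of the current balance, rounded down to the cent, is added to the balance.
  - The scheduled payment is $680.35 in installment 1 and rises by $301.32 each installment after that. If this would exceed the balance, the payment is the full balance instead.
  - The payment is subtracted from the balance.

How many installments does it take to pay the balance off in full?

# | Opening | Interest | Payment | End bal
1 | $7,971.14 | $167.39 | $680.35 | $7,458.18
2 | $7,458.18 | $156.62 | $981.67 | $6,633.13
3 | $6,633.13 | $139.29 | $1,282.99 | $5,489.43
4 | $5,489.43 | $115.27 | $1,584.31 | $4,020.39
5 | $4,020.39 | $84.42 | $1,885.63 | $2,219.18
6 | $2,219.18 | $46.60 | $2,186.95 | $78.83
7 | $78.83 | $1.65 | $80.48 | $0.00
Balance reaches $0.00 in installment 7.

7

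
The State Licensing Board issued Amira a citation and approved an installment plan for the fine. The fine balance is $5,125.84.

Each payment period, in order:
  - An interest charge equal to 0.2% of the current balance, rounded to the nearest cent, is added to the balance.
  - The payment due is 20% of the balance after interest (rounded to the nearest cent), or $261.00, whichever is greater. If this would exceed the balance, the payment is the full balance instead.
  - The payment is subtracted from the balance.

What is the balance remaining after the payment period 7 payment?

# | Opening | Interest | Payment | End bal
1 | $5,125.84 | $10.25 | $1,027.22 | $4,108.87
2 | $4,108.87 | $8.22 | $823.42 | $3,293.67
3 | $3,293.67 | $6.59 | $660.05 | $2,640.21
4 | $2,640.21 | $5.28 | $529.10 | $2,116.39
5 | $2,116.39 | $4.23 | $424.12 | $1,696.50
6 | $1,696.50 | $3.39 | $339.98 | $1,359.91
7 | $1,359.91 | $2.72 | $272.53 | $1,090.10

$1,090.10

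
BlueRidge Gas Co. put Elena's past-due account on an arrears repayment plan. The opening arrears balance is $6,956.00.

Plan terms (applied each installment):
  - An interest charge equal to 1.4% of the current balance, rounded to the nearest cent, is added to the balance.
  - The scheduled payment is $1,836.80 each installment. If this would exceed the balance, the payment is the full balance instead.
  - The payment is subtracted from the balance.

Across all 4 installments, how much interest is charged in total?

# | Opening | Interest | Payment | End bal
1 | $6,956.00 | $97.38 | $1,836.80 | $5,216.58
2 | $5,216.58 | $73.03 | $1,836.80 | $3,452.81
3 | $3,452.81 | $48.34 | $1,836.80 | $1,664.35
4 | $1,664.35 | $23.30 | $1,687.65 | $0.00
Total interest: $97.38 + $73.03 + $48.34 + $23.30 = $242.05

$242.05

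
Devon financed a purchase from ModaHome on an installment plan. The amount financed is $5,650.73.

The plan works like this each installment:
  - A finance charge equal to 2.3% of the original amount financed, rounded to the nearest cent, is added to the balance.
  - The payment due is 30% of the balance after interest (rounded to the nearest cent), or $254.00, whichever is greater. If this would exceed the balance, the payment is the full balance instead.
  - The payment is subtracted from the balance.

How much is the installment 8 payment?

Installment 1: $5,650.73 +$129.97 interest = $5,780.70; pay $1,734.21 → $4,046.49
Installment 2: $4,046.49 +$129.97 interest = $4,176.46; pay $1,252.94 → $2,923.52
Installment 3: $2,923.52 +$129.97 interest = $3,053.49; pay $916.05 → $2,137.44
Installment 4: $2,137.44 +$129.97 interest = $2,267.41; pay $680.22 → $1,587.19
Installment 5: $1,587.19 +$129.97 interest = $1,717.16; pay $515.15 → $1,202.01
Installment 6: $1,202.01 +$129.97 interest = $1,331.98; pay $399.59 → $932.39
Installment 7: $932.39 +$129.97 interest = $1,062.36; pay $318.71 → $743.65
Installment 8: $743.65 +$129.97 interest = $873.62; pay $262.09 → $611.53

$262.09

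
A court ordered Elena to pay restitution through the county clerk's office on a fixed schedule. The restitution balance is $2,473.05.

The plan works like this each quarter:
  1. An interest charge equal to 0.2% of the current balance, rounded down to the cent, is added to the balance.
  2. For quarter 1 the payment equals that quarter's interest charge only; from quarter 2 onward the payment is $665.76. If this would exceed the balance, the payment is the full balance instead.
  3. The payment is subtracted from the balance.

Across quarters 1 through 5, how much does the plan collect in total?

$2,489.82

Quarter 1: opening $2,473.05; interest $4.94 → $2,477.99; payment $4.94; balance $2,473.05
Quarter 2: opening $2,473.05; interest $4.94 → $2,477.99; payment $665.76; balance $1,812.23
Quarter 3: opening $1,812.23; interest $3.62 → $1,815.85; payment $665.76; balance $1,150.09
Quarter 4: opening $1,150.09; interest $2.30 → $1,152.39; payment $665.76; balance $486.63
Quarter 5: opening $486.63; interest $0.97 → $487.60; payment $487.60; balance $0.00
Total paid: $2,489.82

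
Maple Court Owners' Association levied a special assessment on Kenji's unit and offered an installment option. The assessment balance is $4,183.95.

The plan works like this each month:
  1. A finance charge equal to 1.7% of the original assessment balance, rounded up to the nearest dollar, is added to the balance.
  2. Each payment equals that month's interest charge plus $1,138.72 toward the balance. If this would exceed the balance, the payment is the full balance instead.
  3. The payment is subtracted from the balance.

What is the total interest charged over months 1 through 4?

Month 1: $4,183.95 +$72.00 interest = $4,255.95; pay $1,210.72 → $3,045.23
Month 2: $3,045.23 +$72.00 interest = $3,117.23; pay $1,210.72 → $1,906.51
Month 3: $1,906.51 +$72.00 interest = $1,978.51; pay $1,210.72 → $767.79
Month 4: $767.79 +$72.00 interest = $839.79; pay $839.79 → $0.00
Total interest: $72.00 + $72.00 + $72.00 + $72.00 = $288.00

$288.00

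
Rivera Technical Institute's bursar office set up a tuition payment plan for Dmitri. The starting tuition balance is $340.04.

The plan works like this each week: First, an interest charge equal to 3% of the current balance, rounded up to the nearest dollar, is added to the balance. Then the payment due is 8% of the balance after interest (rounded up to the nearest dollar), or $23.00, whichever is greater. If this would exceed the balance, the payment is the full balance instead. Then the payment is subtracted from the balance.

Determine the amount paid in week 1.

Week 1: opening $340.04; interest $11.00 → $351.04; payment $29.00; balance $322.04

$29.00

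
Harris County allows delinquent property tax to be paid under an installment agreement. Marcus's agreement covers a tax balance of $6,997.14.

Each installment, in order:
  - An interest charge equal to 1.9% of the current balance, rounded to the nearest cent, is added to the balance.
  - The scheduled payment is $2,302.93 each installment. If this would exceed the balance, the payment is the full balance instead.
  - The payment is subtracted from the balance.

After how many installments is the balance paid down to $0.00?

Installment 1: opening $6,997.14; interest $132.95 → $7,130.09; payment $2,302.93; balance $4,827.16
Installment 2: opening $4,827.16; interest $91.72 → $4,918.88; payment $2,302.93; balance $2,615.95
Installment 3: opening $2,615.95; interest $49.70 → $2,665.65; payment $2,302.93; balance $362.72
Installment 4: opening $362.72; interest $6.89 → $369.61; payment $369.61; balance $0.00
Balance reaches $0.00 in installment 4.

4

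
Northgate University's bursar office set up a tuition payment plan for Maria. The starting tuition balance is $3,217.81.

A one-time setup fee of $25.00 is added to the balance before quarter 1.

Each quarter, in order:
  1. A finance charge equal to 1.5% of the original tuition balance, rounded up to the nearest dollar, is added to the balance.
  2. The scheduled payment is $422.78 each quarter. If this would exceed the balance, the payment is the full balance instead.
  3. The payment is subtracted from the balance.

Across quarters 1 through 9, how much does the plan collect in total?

$3,683.81

Quarter 1: $3,242.81 +$49.00 interest = $3,291.81; pay $422.78 → $2,869.03
Quarter 2: $2,869.03 +$49.00 interest = $2,918.03; pay $422.78 → $2,495.25
Quarter 3: $2,495.25 +$49.00 interest = $2,544.25; pay $422.78 → $2,121.47
Quarter 4: $2,121.47 +$49.00 interest = $2,170.47; pay $422.78 → $1,747.69
Quarter 5: $1,747.69 +$49.00 interest = $1,796.69; pay $422.78 → $1,373.91
Quarter 6: $1,373.91 +$49.00 interest = $1,422.91; pay $422.78 → $1,000.13
Quarter 7: $1,000.13 +$49.00 interest = $1,049.13; pay $422.78 → $626.35
Quarter 8: $626.35 +$49.00 interest = $675.35; pay $422.78 → $252.57
Quarter 9: $252.57 +$49.00 interest = $301.57; pay $301.57 → $0.00
Total paid: $3,683.81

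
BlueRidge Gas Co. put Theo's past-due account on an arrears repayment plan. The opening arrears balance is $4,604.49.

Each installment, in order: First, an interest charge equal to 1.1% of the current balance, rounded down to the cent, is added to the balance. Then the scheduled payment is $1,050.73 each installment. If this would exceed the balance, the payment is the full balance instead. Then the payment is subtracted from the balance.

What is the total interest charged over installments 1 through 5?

$141.99

Installment 1: $4,604.49 +$50.64 interest = $4,655.13; pay $1,050.73 → $3,604.40
Installment 2: $3,604.40 +$39.64 interest = $3,644.04; pay $1,050.73 → $2,593.31
Installment 3: $2,593.31 +$28.52 interest = $2,621.83; pay $1,050.73 → $1,571.10
Installment 4: $1,571.10 +$17.28 interest = $1,588.38; pay $1,050.73 → $537.65
Installment 5: $537.65 +$5.91 interest = $543.56; pay $543.56 → $0.00
Total interest: $50.64 + $39.64 + $28.52 + $17.28 + $5.91 = $141.99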